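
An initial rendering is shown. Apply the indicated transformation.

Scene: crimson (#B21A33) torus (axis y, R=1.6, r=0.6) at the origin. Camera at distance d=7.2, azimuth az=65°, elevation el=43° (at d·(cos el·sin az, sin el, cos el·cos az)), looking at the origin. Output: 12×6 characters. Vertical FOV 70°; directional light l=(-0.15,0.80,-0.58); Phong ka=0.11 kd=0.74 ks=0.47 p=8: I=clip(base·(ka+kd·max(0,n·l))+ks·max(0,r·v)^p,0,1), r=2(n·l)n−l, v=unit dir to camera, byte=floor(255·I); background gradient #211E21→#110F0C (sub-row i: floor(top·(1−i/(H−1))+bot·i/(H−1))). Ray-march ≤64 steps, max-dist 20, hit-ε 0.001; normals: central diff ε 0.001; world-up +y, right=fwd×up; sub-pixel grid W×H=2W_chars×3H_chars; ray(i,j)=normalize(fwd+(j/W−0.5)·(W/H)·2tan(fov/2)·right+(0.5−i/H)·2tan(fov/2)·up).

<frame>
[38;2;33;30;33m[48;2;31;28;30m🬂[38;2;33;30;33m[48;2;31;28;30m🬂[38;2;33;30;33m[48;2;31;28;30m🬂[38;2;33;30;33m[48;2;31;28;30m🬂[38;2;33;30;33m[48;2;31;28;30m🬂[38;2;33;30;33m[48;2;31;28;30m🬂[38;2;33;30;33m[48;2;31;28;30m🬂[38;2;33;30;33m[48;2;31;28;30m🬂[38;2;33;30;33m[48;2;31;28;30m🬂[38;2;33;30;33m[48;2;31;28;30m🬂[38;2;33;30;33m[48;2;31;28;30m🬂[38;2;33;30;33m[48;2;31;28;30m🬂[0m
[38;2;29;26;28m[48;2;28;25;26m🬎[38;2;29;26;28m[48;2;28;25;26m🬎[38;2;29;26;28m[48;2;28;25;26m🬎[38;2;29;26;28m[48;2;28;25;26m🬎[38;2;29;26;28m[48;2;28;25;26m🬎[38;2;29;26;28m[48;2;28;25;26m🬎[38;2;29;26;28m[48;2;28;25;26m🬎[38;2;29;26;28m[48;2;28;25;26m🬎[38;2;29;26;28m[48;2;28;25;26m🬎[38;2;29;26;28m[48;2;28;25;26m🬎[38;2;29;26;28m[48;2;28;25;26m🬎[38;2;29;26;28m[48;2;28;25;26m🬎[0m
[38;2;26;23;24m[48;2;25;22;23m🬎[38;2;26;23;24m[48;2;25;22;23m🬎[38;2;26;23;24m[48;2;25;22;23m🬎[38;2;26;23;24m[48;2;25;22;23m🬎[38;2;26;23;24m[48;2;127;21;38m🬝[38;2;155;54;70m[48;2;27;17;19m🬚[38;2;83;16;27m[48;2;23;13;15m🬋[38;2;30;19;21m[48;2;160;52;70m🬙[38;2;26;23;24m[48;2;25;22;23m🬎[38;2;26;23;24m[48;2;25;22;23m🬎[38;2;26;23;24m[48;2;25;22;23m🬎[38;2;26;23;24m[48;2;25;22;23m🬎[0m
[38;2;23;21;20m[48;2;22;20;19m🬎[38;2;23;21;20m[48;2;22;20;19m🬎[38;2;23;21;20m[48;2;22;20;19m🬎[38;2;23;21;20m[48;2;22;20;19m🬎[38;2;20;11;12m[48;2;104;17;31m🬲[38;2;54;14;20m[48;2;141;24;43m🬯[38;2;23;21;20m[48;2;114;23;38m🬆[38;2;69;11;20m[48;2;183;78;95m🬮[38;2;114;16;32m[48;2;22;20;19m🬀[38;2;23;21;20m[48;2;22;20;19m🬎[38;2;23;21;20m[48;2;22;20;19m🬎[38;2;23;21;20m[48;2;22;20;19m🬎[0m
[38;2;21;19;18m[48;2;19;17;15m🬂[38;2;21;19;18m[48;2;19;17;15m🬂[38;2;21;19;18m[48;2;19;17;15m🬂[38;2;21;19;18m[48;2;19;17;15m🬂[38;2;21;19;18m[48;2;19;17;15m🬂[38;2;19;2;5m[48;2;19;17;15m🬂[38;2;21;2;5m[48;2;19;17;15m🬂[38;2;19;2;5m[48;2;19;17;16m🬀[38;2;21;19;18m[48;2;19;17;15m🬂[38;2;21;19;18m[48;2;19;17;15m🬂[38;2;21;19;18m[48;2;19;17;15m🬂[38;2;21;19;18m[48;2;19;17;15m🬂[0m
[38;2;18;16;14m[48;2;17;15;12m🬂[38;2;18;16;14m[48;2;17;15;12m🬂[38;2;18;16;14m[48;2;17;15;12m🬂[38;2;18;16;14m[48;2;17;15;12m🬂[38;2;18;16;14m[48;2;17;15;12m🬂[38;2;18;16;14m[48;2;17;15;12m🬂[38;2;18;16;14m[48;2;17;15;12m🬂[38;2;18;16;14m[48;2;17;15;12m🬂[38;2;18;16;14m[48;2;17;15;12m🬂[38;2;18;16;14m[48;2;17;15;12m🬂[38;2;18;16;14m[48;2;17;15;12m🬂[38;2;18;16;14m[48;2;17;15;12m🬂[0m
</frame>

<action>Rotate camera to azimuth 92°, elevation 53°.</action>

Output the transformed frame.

<frame>
[38;2;33;30;33m[48;2;31;28;30m🬂[38;2;33;30;33m[48;2;31;28;30m🬂[38;2;33;30;33m[48;2;31;28;30m🬂[38;2;33;30;33m[48;2;31;28;30m🬂[38;2;33;30;33m[48;2;31;28;30m🬂[38;2;33;30;33m[48;2;31;28;30m🬂[38;2;33;30;33m[48;2;31;28;30m🬂[38;2;33;30;33m[48;2;31;28;30m🬂[38;2;33;30;33m[48;2;31;28;30m🬂[38;2;33;30;33m[48;2;31;28;30m🬂[38;2;33;30;33m[48;2;31;28;30m🬂[38;2;33;30;33m[48;2;31;28;30m🬂[0m
[38;2;29;26;28m[48;2;28;25;26m🬎[38;2;29;26;28m[48;2;28;25;26m🬎[38;2;29;26;28m[48;2;28;25;26m🬎[38;2;29;26;28m[48;2;28;25;26m🬎[38;2;29;26;28m[48;2;28;25;26m🬎[38;2;29;26;28m[48;2;28;25;26m🬎[38;2;29;26;28m[48;2;28;25;26m🬎[38;2;29;26;28m[48;2;28;25;26m🬎[38;2;29;26;28m[48;2;28;25;26m🬎[38;2;29;26;28m[48;2;28;25;26m🬎[38;2;29;26;28m[48;2;28;25;26m🬎[38;2;29;26;28m[48;2;28;25;26m🬎[0m
[38;2;26;23;24m[48;2;25;22;23m🬎[38;2;26;23;24m[48;2;25;22;23m🬎[38;2;26;23;24m[48;2;25;22;23m🬎[38;2;26;23;24m[48;2;25;22;23m🬎[38;2;26;23;24m[48;2;123;18;35m🬝[38;2;159;49;67m[48;2;31;17;20m🬚[38;2;76;10;21m[48;2;24;18;19m🬋[38;2;28;19;21m[48;2;134;32;49m🬙[38;2;26;23;24m[48;2;25;22;23m🬎[38;2;26;23;24m[48;2;25;22;23m🬎[38;2;26;23;24m[48;2;25;22;23m🬎[38;2;26;23;24m[48;2;25;22;23m🬎[0m
[38;2;23;21;20m[48;2;22;20;19m🬎[38;2;23;21;20m[48;2;22;20;19m🬎[38;2;23;21;20m[48;2;22;20;19m🬎[38;2;23;21;20m[48;2;22;20;19m🬎[38;2;115;17;34m[48;2;28;17;18m🬉[38;2;128;20;38m[48;2;23;21;20m🬲[38;2;23;21;20m[48;2;147;40;58m🬎[38;2;97;18;31m[48;2;232;120;138m🬥[38;2;23;21;20m[48;2;22;20;19m🬎[38;2;23;21;20m[48;2;22;20;19m🬎[38;2;23;21;20m[48;2;22;20;19m🬎[38;2;23;21;20m[48;2;22;20;19m🬎[0m
[38;2;21;19;18m[48;2;19;17;15m🬂[38;2;21;19;18m[48;2;19;17;15m🬂[38;2;21;19;18m[48;2;19;17;15m🬂[38;2;21;19;18m[48;2;19;17;15m🬂[38;2;21;19;18m[48;2;19;17;15m🬂[38;2;70;10;20m[48;2;21;14;14m🬁[38;2;91;12;26m[48;2;19;17;15m🬂[38;2;86;12;24m[48;2;19;17;16m🬀[38;2;21;19;18m[48;2;19;17;15m🬂[38;2;21;19;18m[48;2;19;17;15m🬂[38;2;21;19;18m[48;2;19;17;15m🬂[38;2;21;19;18m[48;2;19;17;15m🬂[0m
[38;2;18;16;14m[48;2;17;15;12m🬂[38;2;18;16;14m[48;2;17;15;12m🬂[38;2;18;16;14m[48;2;17;15;12m🬂[38;2;18;16;14m[48;2;17;15;12m🬂[38;2;18;16;14m[48;2;17;15;12m🬂[38;2;18;16;14m[48;2;17;15;12m🬂[38;2;18;16;14m[48;2;17;15;12m🬂[38;2;18;16;14m[48;2;17;15;12m🬂[38;2;18;16;14m[48;2;17;15;12m🬂[38;2;18;16;14m[48;2;17;15;12m🬂[38;2;18;16;14m[48;2;17;15;12m🬂[38;2;18;16;14m[48;2;17;15;12m🬂[0m
</frame>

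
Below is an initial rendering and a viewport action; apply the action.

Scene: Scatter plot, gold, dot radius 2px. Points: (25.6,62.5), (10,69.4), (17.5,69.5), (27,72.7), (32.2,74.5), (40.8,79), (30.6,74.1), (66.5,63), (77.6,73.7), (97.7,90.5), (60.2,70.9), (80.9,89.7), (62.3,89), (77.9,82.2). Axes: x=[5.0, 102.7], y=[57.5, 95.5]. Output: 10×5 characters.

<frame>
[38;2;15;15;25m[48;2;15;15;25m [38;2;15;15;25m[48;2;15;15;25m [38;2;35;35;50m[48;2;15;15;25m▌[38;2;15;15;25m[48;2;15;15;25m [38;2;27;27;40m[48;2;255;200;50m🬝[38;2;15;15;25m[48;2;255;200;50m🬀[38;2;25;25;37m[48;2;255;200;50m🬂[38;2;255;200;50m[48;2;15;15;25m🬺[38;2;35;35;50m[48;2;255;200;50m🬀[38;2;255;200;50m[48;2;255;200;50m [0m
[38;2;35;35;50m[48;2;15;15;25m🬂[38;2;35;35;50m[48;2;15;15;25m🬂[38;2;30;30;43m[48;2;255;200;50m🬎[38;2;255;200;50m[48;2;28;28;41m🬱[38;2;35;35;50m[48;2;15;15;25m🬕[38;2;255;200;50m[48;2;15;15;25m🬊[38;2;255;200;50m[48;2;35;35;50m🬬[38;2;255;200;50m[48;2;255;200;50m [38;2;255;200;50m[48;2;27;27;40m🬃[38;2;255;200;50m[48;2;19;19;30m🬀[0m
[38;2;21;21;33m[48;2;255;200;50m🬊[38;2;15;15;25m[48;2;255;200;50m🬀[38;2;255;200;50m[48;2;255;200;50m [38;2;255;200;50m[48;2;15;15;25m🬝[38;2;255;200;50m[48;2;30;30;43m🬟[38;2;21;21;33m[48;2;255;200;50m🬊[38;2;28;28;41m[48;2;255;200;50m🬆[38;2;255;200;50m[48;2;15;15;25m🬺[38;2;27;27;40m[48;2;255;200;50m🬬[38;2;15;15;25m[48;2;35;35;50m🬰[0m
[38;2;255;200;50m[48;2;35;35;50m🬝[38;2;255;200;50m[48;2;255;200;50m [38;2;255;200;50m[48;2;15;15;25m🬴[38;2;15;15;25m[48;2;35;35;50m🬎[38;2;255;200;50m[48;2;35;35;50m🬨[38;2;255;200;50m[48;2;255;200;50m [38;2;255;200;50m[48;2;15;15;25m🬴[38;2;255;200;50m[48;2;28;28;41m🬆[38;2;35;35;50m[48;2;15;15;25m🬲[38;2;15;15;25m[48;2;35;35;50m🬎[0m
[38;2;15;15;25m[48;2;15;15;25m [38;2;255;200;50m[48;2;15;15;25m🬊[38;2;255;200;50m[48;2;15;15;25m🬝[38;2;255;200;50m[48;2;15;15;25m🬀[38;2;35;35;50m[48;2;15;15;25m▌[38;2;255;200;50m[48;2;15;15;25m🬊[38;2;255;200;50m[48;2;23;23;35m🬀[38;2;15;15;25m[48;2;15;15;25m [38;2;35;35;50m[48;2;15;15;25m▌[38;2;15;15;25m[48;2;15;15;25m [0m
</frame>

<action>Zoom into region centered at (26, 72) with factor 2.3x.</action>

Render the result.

<frame>
[38;2;15;15;25m[48;2;15;15;25m [38;2;15;15;25m[48;2;15;15;25m [38;2;35;35;50m[48;2;15;15;25m▌[38;2;15;15;25m[48;2;15;15;25m [38;2;35;35;50m[48;2;15;15;25m▌[38;2;15;15;25m[48;2;15;15;25m [38;2;23;23;35m[48;2;255;200;50m🬬[38;2;15;15;25m[48;2;255;200;50m🬐[38;2;255;200;50m[48;2;255;200;50m [38;2;15;15;25m[48;2;255;200;50m🬸[0m
[38;2;35;35;50m[48;2;15;15;25m🬂[38;2;35;35;50m[48;2;15;15;25m🬂[38;2;35;35;50m[48;2;15;15;25m🬕[38;2;35;35;50m[48;2;15;15;25m🬂[38;2;35;35;50m[48;2;255;200;50m🬆[38;2;35;35;50m[48;2;255;200;50m🬀[38;2;255;200;50m[48;2;255;200;50m [38;2;255;200;50m[48;2;23;23;35m🬃[38;2;255;200;50m[48;2;27;27;40m🬀[38;2;35;35;50m[48;2;15;15;25m🬂[0m
[38;2;23;23;35m[48;2;255;200;50m🬝[38;2;21;21;33m[48;2;255;200;50m🬊[38;2;28;28;41m[48;2;255;200;50m🬆[38;2;25;25;37m[48;2;255;200;50m🬪[38;2;255;200;50m[48;2;35;35;50m🬬[38;2;255;200;50m[48;2;15;15;25m🬎[38;2;255;200;50m[48;2;27;27;40m🬀[38;2;15;15;25m[48;2;35;35;50m🬰[38;2;35;35;50m[48;2;15;15;25m🬛[38;2;15;15;25m[48;2;35;35;50m🬰[0m
[38;2;255;200;50m[48;2;28;28;41m🬊[38;2;255;200;50m[48;2;35;35;50m🬝[38;2;255;200;50m[48;2;35;35;50m🬬[38;2;255;200;50m[48;2;28;28;41m🬆[38;2;35;35;50m[48;2;15;15;25m🬲[38;2;15;15;25m[48;2;35;35;50m🬎[38;2;35;35;50m[48;2;15;15;25m🬲[38;2;15;15;25m[48;2;35;35;50m🬎[38;2;35;35;50m[48;2;15;15;25m🬲[38;2;15;15;25m[48;2;35;35;50m🬎[0m
[38;2;15;15;25m[48;2;15;15;25m [38;2;15;15;25m[48;2;15;15;25m [38;2;35;35;50m[48;2;15;15;25m▌[38;2;15;15;25m[48;2;15;15;25m [38;2;35;35;50m[48;2;15;15;25m▌[38;2;15;15;25m[48;2;15;15;25m [38;2;35;35;50m[48;2;15;15;25m▌[38;2;15;15;25m[48;2;15;15;25m [38;2;35;35;50m[48;2;15;15;25m▌[38;2;15;15;25m[48;2;15;15;25m [0m
</frame>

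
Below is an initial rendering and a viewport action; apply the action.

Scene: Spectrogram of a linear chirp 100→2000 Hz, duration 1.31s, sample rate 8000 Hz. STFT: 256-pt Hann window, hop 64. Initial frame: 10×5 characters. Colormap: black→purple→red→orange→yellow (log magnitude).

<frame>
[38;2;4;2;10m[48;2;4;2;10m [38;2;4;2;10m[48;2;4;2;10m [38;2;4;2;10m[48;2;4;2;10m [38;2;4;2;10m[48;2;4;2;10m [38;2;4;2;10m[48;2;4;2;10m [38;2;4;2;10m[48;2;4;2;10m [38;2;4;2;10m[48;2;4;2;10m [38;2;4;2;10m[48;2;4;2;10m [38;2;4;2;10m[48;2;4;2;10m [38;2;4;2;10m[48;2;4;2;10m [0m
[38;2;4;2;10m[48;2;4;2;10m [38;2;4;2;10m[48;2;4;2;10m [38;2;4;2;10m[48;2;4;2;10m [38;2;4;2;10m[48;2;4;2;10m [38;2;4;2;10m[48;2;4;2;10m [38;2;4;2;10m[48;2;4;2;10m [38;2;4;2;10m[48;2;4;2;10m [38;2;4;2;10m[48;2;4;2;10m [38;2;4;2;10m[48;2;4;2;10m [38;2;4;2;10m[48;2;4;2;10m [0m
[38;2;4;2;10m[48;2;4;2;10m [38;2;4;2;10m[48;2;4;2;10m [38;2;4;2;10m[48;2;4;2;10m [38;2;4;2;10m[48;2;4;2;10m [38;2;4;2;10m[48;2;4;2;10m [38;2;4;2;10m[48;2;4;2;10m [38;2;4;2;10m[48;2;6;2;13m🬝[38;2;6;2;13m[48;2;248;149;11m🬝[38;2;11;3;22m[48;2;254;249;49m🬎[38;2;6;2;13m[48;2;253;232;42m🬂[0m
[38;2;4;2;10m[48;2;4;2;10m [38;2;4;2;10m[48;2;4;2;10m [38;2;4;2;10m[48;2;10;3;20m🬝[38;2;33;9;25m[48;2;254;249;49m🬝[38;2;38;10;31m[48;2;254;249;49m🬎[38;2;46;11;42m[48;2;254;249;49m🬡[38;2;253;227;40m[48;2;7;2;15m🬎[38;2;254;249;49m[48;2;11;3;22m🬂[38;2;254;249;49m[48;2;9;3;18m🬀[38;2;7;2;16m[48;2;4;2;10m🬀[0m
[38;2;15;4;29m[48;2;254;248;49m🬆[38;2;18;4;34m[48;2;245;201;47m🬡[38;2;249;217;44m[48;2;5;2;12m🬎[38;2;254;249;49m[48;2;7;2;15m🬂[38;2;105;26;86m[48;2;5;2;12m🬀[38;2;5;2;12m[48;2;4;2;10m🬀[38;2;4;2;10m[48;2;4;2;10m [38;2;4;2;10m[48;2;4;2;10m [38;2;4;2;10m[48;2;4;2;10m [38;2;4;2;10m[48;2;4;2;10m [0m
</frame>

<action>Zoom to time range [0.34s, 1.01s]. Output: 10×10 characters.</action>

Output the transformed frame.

<frame>
[38;2;4;2;10m[48;2;4;2;10m [38;2;4;2;10m[48;2;4;2;10m [38;2;4;2;10m[48;2;4;2;10m [38;2;4;2;10m[48;2;4;2;10m [38;2;4;2;10m[48;2;4;2;10m [38;2;4;2;10m[48;2;4;2;10m [38;2;4;2;10m[48;2;4;2;10m [38;2;4;2;10m[48;2;4;2;10m [38;2;4;2;10m[48;2;4;2;10m [38;2;4;2;10m[48;2;4;2;10m [0m
[38;2;4;2;10m[48;2;4;2;10m [38;2;4;2;10m[48;2;4;2;10m [38;2;4;2;10m[48;2;4;2;10m [38;2;4;2;10m[48;2;4;2;10m [38;2;4;2;10m[48;2;4;2;10m [38;2;4;2;10m[48;2;4;2;10m [38;2;4;2;10m[48;2;4;2;10m [38;2;4;2;10m[48;2;4;2;10m [38;2;4;2;10m[48;2;4;2;10m [38;2;4;2;10m[48;2;4;2;10m [0m
[38;2;4;2;10m[48;2;4;2;10m [38;2;4;2;10m[48;2;4;2;10m [38;2;4;2;10m[48;2;4;2;10m [38;2;4;2;10m[48;2;4;2;10m [38;2;4;2;10m[48;2;4;2;10m [38;2;4;2;10m[48;2;4;2;10m [38;2;4;2;10m[48;2;4;2;10m [38;2;4;2;10m[48;2;4;2;10m [38;2;4;2;10m[48;2;4;2;10m [38;2;4;2;10m[48;2;4;2;10m [0m
[38;2;4;2;10m[48;2;4;2;10m [38;2;4;2;10m[48;2;4;2;10m [38;2;4;2;10m[48;2;4;2;10m [38;2;4;2;10m[48;2;4;2;10m [38;2;4;2;10m[48;2;4;2;10m [38;2;4;2;10m[48;2;4;2;10m [38;2;4;2;10m[48;2;4;2;10m [38;2;4;2;10m[48;2;4;2;10m [38;2;4;2;10m[48;2;4;2;10m [38;2;4;2;10m[48;2;4;2;10m [0m
[38;2;4;2;10m[48;2;4;2;10m [38;2;4;2;10m[48;2;4;2;10m [38;2;4;2;10m[48;2;4;2;10m [38;2;4;2;10m[48;2;4;2;10m [38;2;4;2;10m[48;2;4;2;10m [38;2;4;2;10m[48;2;4;2;10m [38;2;4;2;10m[48;2;4;2;10m [38;2;4;2;10m[48;2;4;2;10m [38;2;4;2;10m[48;2;4;2;10m [38;2;4;2;10m[48;2;4;2;10m [0m
[38;2;4;2;10m[48;2;4;2;10m [38;2;4;2;10m[48;2;4;2;10m [38;2;4;2;10m[48;2;4;2;10m [38;2;4;2;10m[48;2;4;2;10m [38;2;4;2;10m[48;2;4;2;10m [38;2;4;2;10m[48;2;4;2;10m [38;2;4;2;10m[48;2;4;2;10m [38;2;4;2;10m[48;2;5;2;11m🬝[38;2;4;2;10m[48;2;7;2;15m🬝[38;2;5;2;13m[48;2;30;7;53m🬝[0m
[38;2;4;2;10m[48;2;4;2;10m [38;2;4;2;10m[48;2;4;2;10m [38;2;4;2;10m[48;2;4;2;11m🬝[38;2;4;2;10m[48;2;5;2;11m🬎[38;2;4;2;11m[48;2;10;3;20m🬝[38;2;8;2;18m[48;2;122;30;85m🬝[38;2;13;3;25m[48;2;253;234;43m🬎[38;2;11;3;22m[48;2;241;200;55m🬂[38;2;51;12;81m[48;2;251;204;32m🬟[38;2;245;210;49m[48;2;12;3;24m🬎[0m
[38;2;4;2;10m[48;2;12;3;24m🬎[38;2;18;5;29m[48;2;251;179;21m🬝[38;2;42;10;38m[48;2;254;249;49m🬎[38;2;12;3;23m[48;2;253;235;43m🬂[38;2;252;221;37m[48;2;63;15;70m🬍[38;2;242;203;53m[48;2;8;2;17m🬎[38;2;253;236;44m[48;2;13;3;25m🬂[38;2;129;32;84m[48;2;9;2;18m🬀[38;2;10;3;20m[48;2;4;2;11m🬀[38;2;5;2;11m[48;2;4;2;10m🬂[0m
[38;2;246;211;48m[48;2;31;7;56m🬎[38;2;251;213;38m[48;2;18;4;34m🬆[38;2;227;148;63m[48;2;7;2;16m🬂[38;2;30;7;53m[48;2;6;2;13m🬀[38;2;6;2;14m[48;2;4;2;10m🬂[38;2;4;2;11m[48;2;4;2;10m🬂[38;2;4;2;10m[48;2;4;2;10m [38;2;4;2;10m[48;2;4;2;10m [38;2;4;2;10m[48;2;4;2;10m [38;2;4;2;10m[48;2;4;2;10m [0m
[38;2;5;2;13m[48;2;4;2;10m🬀[38;2;4;2;11m[48;2;4;2;10m🬀[38;2;4;2;10m[48;2;4;2;10m [38;2;4;2;10m[48;2;4;2;10m [38;2;4;2;10m[48;2;4;2;10m [38;2;4;2;10m[48;2;4;2;10m [38;2;4;2;10m[48;2;4;2;10m [38;2;4;2;10m[48;2;4;2;10m [38;2;4;2;10m[48;2;4;2;10m [38;2;4;2;10m[48;2;4;2;10m [0m
</frame>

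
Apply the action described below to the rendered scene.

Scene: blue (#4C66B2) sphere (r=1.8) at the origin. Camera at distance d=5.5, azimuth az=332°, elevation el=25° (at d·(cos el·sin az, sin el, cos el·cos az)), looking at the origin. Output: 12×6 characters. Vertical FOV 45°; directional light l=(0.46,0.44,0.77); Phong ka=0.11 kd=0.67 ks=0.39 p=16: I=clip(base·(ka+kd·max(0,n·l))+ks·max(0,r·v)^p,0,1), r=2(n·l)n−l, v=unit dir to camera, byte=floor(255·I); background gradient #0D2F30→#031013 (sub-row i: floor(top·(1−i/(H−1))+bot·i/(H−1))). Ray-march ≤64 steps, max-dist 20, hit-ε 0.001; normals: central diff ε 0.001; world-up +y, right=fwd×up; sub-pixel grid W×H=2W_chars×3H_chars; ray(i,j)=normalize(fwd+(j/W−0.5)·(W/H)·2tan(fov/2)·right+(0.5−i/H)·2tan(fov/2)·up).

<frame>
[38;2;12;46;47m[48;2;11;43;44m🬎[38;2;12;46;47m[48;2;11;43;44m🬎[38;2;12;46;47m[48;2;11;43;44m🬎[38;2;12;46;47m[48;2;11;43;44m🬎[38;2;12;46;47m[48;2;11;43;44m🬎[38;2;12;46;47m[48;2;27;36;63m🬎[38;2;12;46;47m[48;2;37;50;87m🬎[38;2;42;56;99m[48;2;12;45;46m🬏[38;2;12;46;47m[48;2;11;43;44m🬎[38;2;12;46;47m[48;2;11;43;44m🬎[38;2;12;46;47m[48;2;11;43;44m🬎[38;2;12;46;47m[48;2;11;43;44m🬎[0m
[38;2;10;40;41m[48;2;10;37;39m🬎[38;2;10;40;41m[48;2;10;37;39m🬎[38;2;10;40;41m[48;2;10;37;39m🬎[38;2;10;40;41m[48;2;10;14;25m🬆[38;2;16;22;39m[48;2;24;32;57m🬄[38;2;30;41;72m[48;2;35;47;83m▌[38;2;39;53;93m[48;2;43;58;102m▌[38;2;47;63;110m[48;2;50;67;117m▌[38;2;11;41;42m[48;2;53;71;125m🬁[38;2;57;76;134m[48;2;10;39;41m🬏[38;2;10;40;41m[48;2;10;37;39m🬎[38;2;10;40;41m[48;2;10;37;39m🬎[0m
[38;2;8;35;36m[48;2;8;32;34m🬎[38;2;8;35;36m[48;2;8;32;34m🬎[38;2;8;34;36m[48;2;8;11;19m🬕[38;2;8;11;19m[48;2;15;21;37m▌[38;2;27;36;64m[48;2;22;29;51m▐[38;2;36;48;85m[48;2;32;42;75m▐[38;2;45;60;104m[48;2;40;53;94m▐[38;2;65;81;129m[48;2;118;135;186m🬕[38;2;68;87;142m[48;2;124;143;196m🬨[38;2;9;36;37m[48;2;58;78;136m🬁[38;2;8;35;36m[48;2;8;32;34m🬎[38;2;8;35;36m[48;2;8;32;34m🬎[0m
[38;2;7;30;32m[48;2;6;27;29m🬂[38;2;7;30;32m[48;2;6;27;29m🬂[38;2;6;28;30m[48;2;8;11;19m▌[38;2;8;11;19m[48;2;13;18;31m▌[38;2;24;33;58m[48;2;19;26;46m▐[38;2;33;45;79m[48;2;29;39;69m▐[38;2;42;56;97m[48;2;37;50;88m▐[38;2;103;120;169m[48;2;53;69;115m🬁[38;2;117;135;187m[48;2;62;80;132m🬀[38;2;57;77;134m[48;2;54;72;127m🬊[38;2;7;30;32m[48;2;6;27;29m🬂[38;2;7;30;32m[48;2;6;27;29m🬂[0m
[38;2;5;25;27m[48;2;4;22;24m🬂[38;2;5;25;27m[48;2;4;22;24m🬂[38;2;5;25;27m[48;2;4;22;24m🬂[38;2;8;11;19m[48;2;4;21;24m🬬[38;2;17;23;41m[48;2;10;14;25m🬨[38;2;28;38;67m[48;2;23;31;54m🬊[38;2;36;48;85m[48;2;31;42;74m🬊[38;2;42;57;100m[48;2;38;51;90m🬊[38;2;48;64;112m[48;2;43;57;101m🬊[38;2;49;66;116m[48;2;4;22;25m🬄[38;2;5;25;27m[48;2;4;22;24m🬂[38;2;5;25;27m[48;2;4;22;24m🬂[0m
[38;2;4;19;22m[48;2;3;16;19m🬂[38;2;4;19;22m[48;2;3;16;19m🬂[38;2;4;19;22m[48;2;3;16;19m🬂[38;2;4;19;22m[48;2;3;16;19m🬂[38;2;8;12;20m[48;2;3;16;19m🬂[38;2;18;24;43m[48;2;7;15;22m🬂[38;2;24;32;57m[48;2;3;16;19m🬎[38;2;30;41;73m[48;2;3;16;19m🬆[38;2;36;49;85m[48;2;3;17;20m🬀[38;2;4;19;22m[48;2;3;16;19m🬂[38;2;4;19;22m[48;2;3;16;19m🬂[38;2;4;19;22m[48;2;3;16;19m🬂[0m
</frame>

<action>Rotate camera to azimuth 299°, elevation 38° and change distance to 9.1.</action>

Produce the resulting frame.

<frame>
[38;2;12;46;47m[48;2;11;43;44m🬎[38;2;12;46;47m[48;2;11;43;44m🬎[38;2;12;46;47m[48;2;11;43;44m🬎[38;2;12;46;47m[48;2;11;43;44m🬎[38;2;12;46;47m[48;2;11;43;44m🬎[38;2;12;46;47m[48;2;11;43;44m🬎[38;2;12;46;47m[48;2;11;43;44m🬎[38;2;12;46;47m[48;2;11;43;44m🬎[38;2;12;46;47m[48;2;11;43;44m🬎[38;2;12;46;47m[48;2;11;43;44m🬎[38;2;12;46;47m[48;2;11;43;44m🬎[38;2;12;46;47m[48;2;11;43;44m🬎[0m
[38;2;10;40;41m[48;2;10;37;39m🬎[38;2;10;40;41m[48;2;10;37;39m🬎[38;2;10;40;41m[48;2;10;37;39m🬎[38;2;10;40;41m[48;2;10;37;39m🬎[38;2;10;40;41m[48;2;10;37;39m🬎[38;2;10;39;41m[48;2;20;27;48m🬝[38;2;10;40;41m[48;2;34;47;82m🬎[38;2;10;40;41m[48;2;10;37;39m🬎[38;2;10;40;41m[48;2;10;37;39m🬎[38;2;10;40;41m[48;2;10;37;39m🬎[38;2;10;40;41m[48;2;10;37;39m🬎[38;2;10;40;41m[48;2;10;37;39m🬎[0m
[38;2;8;35;36m[48;2;8;32;34m🬎[38;2;8;35;36m[48;2;8;32;34m🬎[38;2;8;35;36m[48;2;8;32;34m🬎[38;2;8;35;36m[48;2;8;32;34m🬎[38;2;8;35;36m[48;2;8;11;19m🬄[38;2;17;23;41m[48;2;8;11;20m▐[38;2;35;47;83m[48;2;26;35;62m▐[38;2;62;79;126m[48;2;124;141;190m🬝[38;2;56;76;133m[48;2;8;34;36m🬏[38;2;8;35;36m[48;2;8;32;34m🬎[38;2;8;35;36m[48;2;8;32;34m🬎[38;2;8;35;36m[48;2;8;32;34m🬎[0m
[38;2;7;30;32m[48;2;6;27;29m🬂[38;2;7;30;32m[48;2;6;27;29m🬂[38;2;7;30;32m[48;2;6;27;29m🬂[38;2;7;30;32m[48;2;6;27;29m🬂[38;2;8;11;19m[48;2;6;26;29m🬬[38;2;8;11;19m[48;2;12;16;28m🬺[38;2;25;33;59m[48;2;16;22;39m▐[38;2;74;90;135m[48;2;37;49;85m🬁[38;2;51;68;119m[48;2;6;27;30m🬄[38;2;7;30;32m[48;2;6;27;29m🬂[38;2;7;30;32m[48;2;6;27;29m🬂[38;2;7;30;32m[48;2;6;27;29m🬂[0m
[38;2;5;25;27m[48;2;4;22;24m🬂[38;2;5;25;27m[48;2;4;22;24m🬂[38;2;5;25;27m[48;2;4;22;24m🬂[38;2;5;25;27m[48;2;4;22;24m🬂[38;2;4;22;25m[48;2;8;11;19m🬺[38;2;8;11;19m[48;2;4;21;24m🬊[38;2;6;15;21m[48;2;16;21;38m🬺[38;2;27;36;64m[48;2;4;22;24m🬂[38;2;5;25;27m[48;2;4;22;24m🬂[38;2;5;25;27m[48;2;4;22;24m🬂[38;2;5;25;27m[48;2;4;22;24m🬂[38;2;5;25;27m[48;2;4;22;24m🬂[0m
[38;2;4;19;22m[48;2;3;16;19m🬂[38;2;4;19;22m[48;2;3;16;19m🬂[38;2;4;19;22m[48;2;3;16;19m🬂[38;2;4;19;22m[48;2;3;16;19m🬂[38;2;4;19;22m[48;2;3;16;19m🬂[38;2;4;19;22m[48;2;3;16;19m🬂[38;2;4;19;22m[48;2;3;16;19m🬂[38;2;4;19;22m[48;2;3;16;19m🬂[38;2;4;19;22m[48;2;3;16;19m🬂[38;2;4;19;22m[48;2;3;16;19m🬂[38;2;4;19;22m[48;2;3;16;19m🬂[38;2;4;19;22m[48;2;3;16;19m🬂[0m
</frame>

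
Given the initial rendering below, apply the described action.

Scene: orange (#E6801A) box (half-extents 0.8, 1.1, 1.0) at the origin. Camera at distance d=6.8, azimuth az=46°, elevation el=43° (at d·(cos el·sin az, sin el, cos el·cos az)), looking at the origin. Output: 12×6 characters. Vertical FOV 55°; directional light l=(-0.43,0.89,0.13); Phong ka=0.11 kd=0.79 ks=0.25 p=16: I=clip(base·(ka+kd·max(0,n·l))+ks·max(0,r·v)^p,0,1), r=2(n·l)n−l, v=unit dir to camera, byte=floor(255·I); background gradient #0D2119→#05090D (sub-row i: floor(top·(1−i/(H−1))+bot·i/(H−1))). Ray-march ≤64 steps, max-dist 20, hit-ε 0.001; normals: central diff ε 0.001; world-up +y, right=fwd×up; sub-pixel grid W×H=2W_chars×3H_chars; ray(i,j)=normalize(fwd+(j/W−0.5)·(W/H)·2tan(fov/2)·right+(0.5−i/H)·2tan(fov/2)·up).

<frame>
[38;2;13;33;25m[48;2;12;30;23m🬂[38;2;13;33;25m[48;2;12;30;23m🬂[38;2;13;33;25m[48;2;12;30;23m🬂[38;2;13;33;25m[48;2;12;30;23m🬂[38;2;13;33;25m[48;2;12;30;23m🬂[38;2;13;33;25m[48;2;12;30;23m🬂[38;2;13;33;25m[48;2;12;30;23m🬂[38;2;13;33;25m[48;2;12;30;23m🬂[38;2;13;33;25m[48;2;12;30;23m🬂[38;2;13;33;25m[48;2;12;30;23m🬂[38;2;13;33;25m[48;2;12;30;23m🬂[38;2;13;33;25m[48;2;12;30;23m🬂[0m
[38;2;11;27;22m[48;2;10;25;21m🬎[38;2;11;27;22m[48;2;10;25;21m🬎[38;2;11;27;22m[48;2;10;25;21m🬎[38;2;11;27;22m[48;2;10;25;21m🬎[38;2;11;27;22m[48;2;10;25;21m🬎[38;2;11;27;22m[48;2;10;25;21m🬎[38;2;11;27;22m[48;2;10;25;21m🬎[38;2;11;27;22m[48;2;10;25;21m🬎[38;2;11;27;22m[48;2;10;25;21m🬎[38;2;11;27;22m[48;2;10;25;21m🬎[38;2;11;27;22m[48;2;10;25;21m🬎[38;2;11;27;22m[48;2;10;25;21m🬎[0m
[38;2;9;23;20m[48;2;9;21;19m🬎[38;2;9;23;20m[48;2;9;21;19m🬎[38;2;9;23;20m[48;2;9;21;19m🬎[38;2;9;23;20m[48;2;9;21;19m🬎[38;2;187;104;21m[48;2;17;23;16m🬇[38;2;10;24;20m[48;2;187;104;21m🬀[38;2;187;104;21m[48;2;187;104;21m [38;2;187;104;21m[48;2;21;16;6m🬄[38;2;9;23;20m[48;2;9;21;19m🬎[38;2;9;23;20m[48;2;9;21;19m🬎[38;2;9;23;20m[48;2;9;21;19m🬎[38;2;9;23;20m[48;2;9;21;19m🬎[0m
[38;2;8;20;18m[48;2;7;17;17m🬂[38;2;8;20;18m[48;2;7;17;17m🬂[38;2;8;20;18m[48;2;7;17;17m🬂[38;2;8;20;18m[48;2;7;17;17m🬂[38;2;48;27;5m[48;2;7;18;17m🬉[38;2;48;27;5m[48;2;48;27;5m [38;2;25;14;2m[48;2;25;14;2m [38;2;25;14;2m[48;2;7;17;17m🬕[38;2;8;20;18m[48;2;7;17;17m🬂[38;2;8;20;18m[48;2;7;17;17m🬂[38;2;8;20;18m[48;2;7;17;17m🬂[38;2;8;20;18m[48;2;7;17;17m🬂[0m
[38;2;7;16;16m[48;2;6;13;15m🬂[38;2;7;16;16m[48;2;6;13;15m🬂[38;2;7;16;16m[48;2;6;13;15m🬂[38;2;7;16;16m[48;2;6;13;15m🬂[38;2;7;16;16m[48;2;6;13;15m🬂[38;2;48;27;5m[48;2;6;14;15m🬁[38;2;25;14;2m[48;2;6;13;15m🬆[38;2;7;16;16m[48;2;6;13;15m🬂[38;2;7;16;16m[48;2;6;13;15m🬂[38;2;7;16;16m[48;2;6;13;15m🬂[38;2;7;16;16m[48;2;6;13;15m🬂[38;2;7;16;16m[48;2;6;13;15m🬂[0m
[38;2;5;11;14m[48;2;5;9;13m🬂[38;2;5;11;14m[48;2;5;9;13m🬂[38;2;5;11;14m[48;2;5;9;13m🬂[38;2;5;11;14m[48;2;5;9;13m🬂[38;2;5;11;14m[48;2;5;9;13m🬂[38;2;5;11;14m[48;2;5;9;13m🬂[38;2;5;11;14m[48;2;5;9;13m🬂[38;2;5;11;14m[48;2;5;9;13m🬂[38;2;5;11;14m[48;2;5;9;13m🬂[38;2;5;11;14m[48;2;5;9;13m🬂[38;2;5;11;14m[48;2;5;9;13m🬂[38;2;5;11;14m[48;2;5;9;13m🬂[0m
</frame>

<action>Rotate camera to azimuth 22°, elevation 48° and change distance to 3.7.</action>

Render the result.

<frame>
[38;2;13;33;25m[48;2;12;30;23m🬂[38;2;13;33;25m[48;2;12;30;23m🬂[38;2;13;33;25m[48;2;12;30;23m🬂[38;2;13;33;25m[48;2;12;30;23m🬂[38;2;13;33;25m[48;2;12;30;23m🬂[38;2;12;32;24m[48;2;187;104;21m🬎[38;2;12;32;24m[48;2;187;104;21m🬎[38;2;187;104;21m[48;2;12;31;24m🬏[38;2;13;33;25m[48;2;12;30;23m🬂[38;2;13;33;25m[48;2;12;30;23m🬂[38;2;13;33;25m[48;2;12;30;23m🬂[38;2;13;33;25m[48;2;12;30;23m🬂[0m
[38;2;11;27;22m[48;2;10;25;21m🬎[38;2;11;27;22m[48;2;10;25;21m🬎[38;2;11;27;22m[48;2;10;25;21m🬎[38;2;10;27;21m[48;2;187;104;21m🬝[38;2;11;28;22m[48;2;187;104;21m🬀[38;2;187;104;21m[48;2;187;104;21m [38;2;187;104;21m[48;2;187;104;21m [38;2;187;104;21m[48;2;187;104;21m [38;2;187;104;21m[48;2;187;104;21m [38;2;11;27;22m[48;2;10;25;21m🬎[38;2;11;27;22m[48;2;10;25;21m🬎[38;2;11;27;22m[48;2;10;25;21m🬎[0m
[38;2;9;23;20m[48;2;9;21;19m🬎[38;2;9;23;20m[48;2;9;21;19m🬎[38;2;187;104;21m[48;2;17;23;16m🬇[38;2;187;104;21m[48;2;48;27;5m🬎[38;2;187;104;21m[48;2;187;104;21m [38;2;187;104;21m[48;2;187;104;21m [38;2;187;104;21m[48;2;187;104;21m [38;2;187;104;21m[48;2;187;104;21m [38;2;187;104;21m[48;2;13;20;15m🬄[38;2;9;23;20m[48;2;9;21;19m🬎[38;2;9;23;20m[48;2;9;21;19m🬎[38;2;9;23;20m[48;2;9;21;19m🬎[0m
[38;2;8;20;18m[48;2;7;17;17m🬂[38;2;8;20;18m[48;2;7;17;17m🬂[38;2;8;20;18m[48;2;7;17;17m🬂[38;2;48;27;5m[48;2;48;27;5m [38;2;48;27;5m[48;2;48;27;5m [38;2;48;27;5m[48;2;187;104;21m🬺[38;2;187;104;21m[48;2;48;27;5m🬂[38;2;187;104;21m[48;2;36;20;3m🬎[38;2;8;20;18m[48;2;7;17;17m🬂[38;2;8;20;18m[48;2;7;17;17m🬂[38;2;8;20;18m[48;2;7;17;17m🬂[38;2;8;20;18m[48;2;7;17;17m🬂[0m
[38;2;7;16;16m[48;2;6;13;15m🬂[38;2;7;16;16m[48;2;6;13;15m🬂[38;2;7;16;16m[48;2;6;13;15m🬂[38;2;48;27;5m[48;2;6;14;15m🬉[38;2;48;27;5m[48;2;48;27;5m [38;2;48;27;5m[48;2;48;27;5m [38;2;48;27;5m[48;2;48;27;5m [38;2;48;27;5m[48;2;6;14;15m▌[38;2;7;16;16m[48;2;6;13;15m🬂[38;2;7;16;16m[48;2;6;13;15m🬂[38;2;7;16;16m[48;2;6;13;15m🬂[38;2;7;16;16m[48;2;6;13;15m🬂[0m
[38;2;5;11;14m[48;2;5;9;13m🬂[38;2;5;11;14m[48;2;5;9;13m🬂[38;2;5;11;14m[48;2;5;9;13m🬂[38;2;5;11;14m[48;2;5;9;13m🬂[38;2;5;11;14m[48;2;5;9;13m🬂[38;2;48;27;5m[48;2;5;9;13m🬂[38;2;48;27;5m[48;2;5;9;13m🬎[38;2;48;27;5m[48;2;5;9;13m🬀[38;2;5;11;14m[48;2;5;9;13m🬂[38;2;5;11;14m[48;2;5;9;13m🬂[38;2;5;11;14m[48;2;5;9;13m🬂[38;2;5;11;14m[48;2;5;9;13m🬂[0m
</frame>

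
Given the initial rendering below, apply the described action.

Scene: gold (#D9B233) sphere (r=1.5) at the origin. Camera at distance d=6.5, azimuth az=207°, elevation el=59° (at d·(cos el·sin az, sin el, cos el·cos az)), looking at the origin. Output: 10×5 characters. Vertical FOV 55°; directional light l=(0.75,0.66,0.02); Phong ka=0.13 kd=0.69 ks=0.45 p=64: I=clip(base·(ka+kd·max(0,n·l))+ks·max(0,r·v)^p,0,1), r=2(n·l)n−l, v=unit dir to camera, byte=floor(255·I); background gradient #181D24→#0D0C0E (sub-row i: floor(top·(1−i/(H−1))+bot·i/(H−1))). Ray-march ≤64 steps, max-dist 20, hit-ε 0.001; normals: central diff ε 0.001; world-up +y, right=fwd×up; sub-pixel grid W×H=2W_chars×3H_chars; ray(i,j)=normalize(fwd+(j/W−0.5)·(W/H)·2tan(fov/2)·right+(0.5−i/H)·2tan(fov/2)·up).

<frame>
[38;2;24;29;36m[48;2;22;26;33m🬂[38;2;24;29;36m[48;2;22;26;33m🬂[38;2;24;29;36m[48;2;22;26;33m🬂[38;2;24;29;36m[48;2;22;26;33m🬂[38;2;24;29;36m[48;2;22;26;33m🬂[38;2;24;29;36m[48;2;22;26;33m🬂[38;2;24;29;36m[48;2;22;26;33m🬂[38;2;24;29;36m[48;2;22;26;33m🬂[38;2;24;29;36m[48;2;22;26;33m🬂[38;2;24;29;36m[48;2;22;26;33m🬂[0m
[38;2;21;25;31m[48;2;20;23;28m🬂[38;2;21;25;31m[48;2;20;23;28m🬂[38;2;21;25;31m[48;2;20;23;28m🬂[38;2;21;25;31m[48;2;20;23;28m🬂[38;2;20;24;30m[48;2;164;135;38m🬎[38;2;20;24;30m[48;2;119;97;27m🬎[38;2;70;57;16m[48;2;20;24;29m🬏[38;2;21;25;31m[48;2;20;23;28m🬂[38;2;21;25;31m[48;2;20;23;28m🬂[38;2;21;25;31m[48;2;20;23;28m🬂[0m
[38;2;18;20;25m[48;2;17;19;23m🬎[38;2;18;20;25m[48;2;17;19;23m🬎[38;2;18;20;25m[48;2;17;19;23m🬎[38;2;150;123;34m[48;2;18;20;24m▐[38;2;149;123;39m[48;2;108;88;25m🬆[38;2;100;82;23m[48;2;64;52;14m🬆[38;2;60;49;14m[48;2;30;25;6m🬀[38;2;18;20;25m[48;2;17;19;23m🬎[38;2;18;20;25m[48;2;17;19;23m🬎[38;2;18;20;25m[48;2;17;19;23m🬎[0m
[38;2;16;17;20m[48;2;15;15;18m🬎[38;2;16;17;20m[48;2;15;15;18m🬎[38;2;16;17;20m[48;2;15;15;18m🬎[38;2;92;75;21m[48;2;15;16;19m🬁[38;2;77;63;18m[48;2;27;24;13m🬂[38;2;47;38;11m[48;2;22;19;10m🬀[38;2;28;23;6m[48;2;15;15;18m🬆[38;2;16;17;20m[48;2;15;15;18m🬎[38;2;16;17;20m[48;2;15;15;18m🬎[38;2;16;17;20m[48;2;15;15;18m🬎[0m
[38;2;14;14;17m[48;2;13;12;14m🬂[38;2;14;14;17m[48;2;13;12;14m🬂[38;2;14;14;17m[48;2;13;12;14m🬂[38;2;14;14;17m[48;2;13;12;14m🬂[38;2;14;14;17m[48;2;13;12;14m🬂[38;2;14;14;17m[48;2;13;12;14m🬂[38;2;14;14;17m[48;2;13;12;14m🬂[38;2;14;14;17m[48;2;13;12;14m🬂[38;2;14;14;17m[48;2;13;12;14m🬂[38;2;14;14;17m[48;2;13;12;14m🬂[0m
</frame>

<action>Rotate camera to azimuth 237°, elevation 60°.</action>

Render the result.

<frame>
[38;2;24;29;36m[48;2;22;26;33m🬂[38;2;24;29;36m[48;2;22;26;33m🬂[38;2;24;29;36m[48;2;22;26;33m🬂[38;2;24;29;36m[48;2;22;26;33m🬂[38;2;24;29;36m[48;2;22;26;33m🬂[38;2;24;29;36m[48;2;22;26;33m🬂[38;2;24;29;36m[48;2;22;26;33m🬂[38;2;24;29;36m[48;2;22;26;33m🬂[38;2;24;29;36m[48;2;22;26;33m🬂[38;2;24;29;36m[48;2;22;26;33m🬂[0m
[38;2;21;25;31m[48;2;20;23;28m🬂[38;2;21;25;31m[48;2;20;23;28m🬂[38;2;21;25;31m[48;2;20;23;28m🬂[38;2;21;25;31m[48;2;20;23;28m🬂[38;2;20;24;30m[48;2;160;132;38m🬎[38;2;20;24;30m[48;2;131;107;30m🬎[38;2;104;85;24m[48;2;20;24;29m🬏[38;2;21;25;31m[48;2;20;23;28m🬂[38;2;21;25;31m[48;2;20;23;28m🬂[38;2;21;25;31m[48;2;20;23;28m🬂[0m
[38;2;18;20;25m[48;2;17;19;23m🬎[38;2;18;20;25m[48;2;17;19;23m🬎[38;2;18;20;25m[48;2;17;19;23m🬎[38;2;129;106;30m[48;2;33;31;23m🬉[38;2;121;100;28m[48;2;76;62;17m🬆[38;2;95;78;22m[48;2;50;41;11m🬆[38;2;77;63;18m[48;2;36;29;8m🬀[38;2;18;20;25m[48;2;17;19;23m🬎[38;2;18;20;25m[48;2;17;19;23m🬎[38;2;18;20;25m[48;2;17;19;23m🬎[0m
[38;2;16;17;20m[48;2;15;15;18m🬎[38;2;16;17;20m[48;2;15;15;18m🬎[38;2;16;17;20m[48;2;15;15;18m🬎[38;2;37;30;8m[48;2;15;16;19m🬁[38;2;30;25;6m[48;2;15;15;18m🬎[38;2;28;23;6m[48;2;15;15;18m🬎[38;2;28;23;6m[48;2;15;15;18m🬆[38;2;16;17;20m[48;2;15;15;18m🬎[38;2;16;17;20m[48;2;15;15;18m🬎[38;2;16;17;20m[48;2;15;15;18m🬎[0m
[38;2;14;14;17m[48;2;13;12;14m🬂[38;2;14;14;17m[48;2;13;12;14m🬂[38;2;14;14;17m[48;2;13;12;14m🬂[38;2;14;14;17m[48;2;13;12;14m🬂[38;2;14;14;17m[48;2;13;12;14m🬂[38;2;14;14;17m[48;2;13;12;14m🬂[38;2;14;14;17m[48;2;13;12;14m🬂[38;2;14;14;17m[48;2;13;12;14m🬂[38;2;14;14;17m[48;2;13;12;14m🬂[38;2;14;14;17m[48;2;13;12;14m🬂[0m
</frame>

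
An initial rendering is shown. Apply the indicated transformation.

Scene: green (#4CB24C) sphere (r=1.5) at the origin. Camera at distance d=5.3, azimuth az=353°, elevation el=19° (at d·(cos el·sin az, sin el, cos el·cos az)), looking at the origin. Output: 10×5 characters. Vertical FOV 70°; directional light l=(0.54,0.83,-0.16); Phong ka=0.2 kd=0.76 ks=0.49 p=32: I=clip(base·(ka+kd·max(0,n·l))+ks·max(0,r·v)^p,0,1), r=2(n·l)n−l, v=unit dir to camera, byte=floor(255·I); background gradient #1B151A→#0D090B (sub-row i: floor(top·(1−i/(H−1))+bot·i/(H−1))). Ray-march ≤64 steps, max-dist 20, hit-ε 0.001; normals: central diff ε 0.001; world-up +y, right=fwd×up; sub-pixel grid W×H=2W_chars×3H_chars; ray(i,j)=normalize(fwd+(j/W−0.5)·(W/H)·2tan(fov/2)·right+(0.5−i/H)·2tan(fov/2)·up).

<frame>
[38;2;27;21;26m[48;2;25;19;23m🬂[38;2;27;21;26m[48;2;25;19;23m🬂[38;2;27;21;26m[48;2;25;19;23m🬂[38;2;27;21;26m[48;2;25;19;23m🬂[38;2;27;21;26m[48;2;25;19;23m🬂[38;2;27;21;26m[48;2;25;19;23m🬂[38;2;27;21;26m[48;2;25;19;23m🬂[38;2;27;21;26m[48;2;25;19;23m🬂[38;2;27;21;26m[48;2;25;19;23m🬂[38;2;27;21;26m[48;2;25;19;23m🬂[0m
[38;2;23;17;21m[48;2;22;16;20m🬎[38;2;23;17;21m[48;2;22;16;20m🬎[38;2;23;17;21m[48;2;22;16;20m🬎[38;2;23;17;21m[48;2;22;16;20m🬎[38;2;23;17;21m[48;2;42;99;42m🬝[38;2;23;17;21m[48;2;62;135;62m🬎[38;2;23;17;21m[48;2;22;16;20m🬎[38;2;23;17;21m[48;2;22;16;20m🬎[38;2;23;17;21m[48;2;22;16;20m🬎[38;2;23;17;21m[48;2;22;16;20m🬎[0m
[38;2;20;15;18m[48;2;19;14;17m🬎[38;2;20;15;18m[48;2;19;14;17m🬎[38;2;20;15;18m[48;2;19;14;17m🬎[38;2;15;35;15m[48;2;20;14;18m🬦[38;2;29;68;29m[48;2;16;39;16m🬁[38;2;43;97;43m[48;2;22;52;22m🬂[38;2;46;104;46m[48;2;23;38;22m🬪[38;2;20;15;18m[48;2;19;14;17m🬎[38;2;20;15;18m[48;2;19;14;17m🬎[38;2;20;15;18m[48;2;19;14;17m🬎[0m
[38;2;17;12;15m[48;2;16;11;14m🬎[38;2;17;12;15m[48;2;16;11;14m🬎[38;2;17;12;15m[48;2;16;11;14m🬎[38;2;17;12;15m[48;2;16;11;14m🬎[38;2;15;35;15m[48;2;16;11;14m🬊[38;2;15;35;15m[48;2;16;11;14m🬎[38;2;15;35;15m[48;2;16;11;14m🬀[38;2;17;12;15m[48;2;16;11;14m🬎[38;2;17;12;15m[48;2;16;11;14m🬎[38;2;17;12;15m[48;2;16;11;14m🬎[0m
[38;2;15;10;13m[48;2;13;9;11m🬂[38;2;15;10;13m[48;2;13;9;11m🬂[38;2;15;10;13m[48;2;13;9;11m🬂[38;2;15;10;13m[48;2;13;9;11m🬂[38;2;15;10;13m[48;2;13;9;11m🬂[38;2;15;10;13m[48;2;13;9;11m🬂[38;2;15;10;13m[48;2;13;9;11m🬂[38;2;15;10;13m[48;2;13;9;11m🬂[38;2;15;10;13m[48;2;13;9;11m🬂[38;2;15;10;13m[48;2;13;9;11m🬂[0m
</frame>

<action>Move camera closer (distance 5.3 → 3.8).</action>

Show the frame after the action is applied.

<frame>
[38;2;27;21;26m[48;2;25;19;23m🬂[38;2;27;21;26m[48;2;25;19;23m🬂[38;2;27;21;26m[48;2;25;19;23m🬂[38;2;27;21;26m[48;2;25;19;23m🬂[38;2;27;21;26m[48;2;25;19;23m🬂[38;2;27;21;26m[48;2;25;19;23m🬂[38;2;27;21;26m[48;2;25;19;23m🬂[38;2;27;21;26m[48;2;25;19;23m🬂[38;2;27;21;26m[48;2;25;19;23m🬂[38;2;27;21;26m[48;2;25;19;23m🬂[0m
[38;2;23;17;21m[48;2;22;16;20m🬎[38;2;23;17;21m[48;2;22;16;20m🬎[38;2;23;17;21m[48;2;22;16;20m🬎[38;2;23;17;21m[48;2;23;54;23m🬝[38;2;24;18;22m[48;2;34;80;34m🬂[38;2;35;68;34m[48;2;65;134;65m🬯[38;2;23;17;21m[48;2;82;152;82m🬊[38;2;23;17;21m[48;2;22;16;20m🬎[38;2;23;17;21m[48;2;22;16;20m🬎[38;2;23;17;21m[48;2;22;16;20m🬎[0m
[38;2;20;15;18m[48;2;19;14;17m🬎[38;2;20;15;18m[48;2;19;14;17m🬎[38;2;20;15;18m[48;2;19;14;17m🬎[38;2;15;35;15m[48;2;15;36;15m🬺[38;2;22;53;22m[48;2;15;36;15m🬂[38;2;29;69;29m[48;2;18;43;18m🬊[38;2;39;92;39m[48;2;27;64;27m🬊[38;2;41;98;41m[48;2;20;14;18m▌[38;2;20;15;18m[48;2;19;14;17m🬎[38;2;20;15;18m[48;2;19;14;17m🬎[0m
[38;2;17;12;15m[48;2;16;11;14m🬎[38;2;17;12;15m[48;2;16;11;14m🬎[38;2;17;12;15m[48;2;16;11;14m🬎[38;2;15;35;15m[48;2;16;11;14m🬊[38;2;15;35;15m[48;2;15;35;15m [38;2;15;35;15m[48;2;15;35;15m [38;2;16;37;16m[48;2;16;11;14m🬝[38;2;25;59;25m[48;2;16;11;14m🬀[38;2;17;12;15m[48;2;16;11;14m🬎[38;2;17;12;15m[48;2;16;11;14m🬎[0m
[38;2;15;10;13m[48;2;13;9;11m🬂[38;2;15;10;13m[48;2;13;9;11m🬂[38;2;15;10;13m[48;2;13;9;11m🬂[38;2;15;10;13m[48;2;13;9;11m🬂[38;2;15;10;13m[48;2;13;9;11m🬂[38;2;15;35;15m[48;2;13;9;11m🬀[38;2;15;10;13m[48;2;13;9;11m🬂[38;2;15;10;13m[48;2;13;9;11m🬂[38;2;15;10;13m[48;2;13;9;11m🬂[38;2;15;10;13m[48;2;13;9;11m🬂[0m
</frame>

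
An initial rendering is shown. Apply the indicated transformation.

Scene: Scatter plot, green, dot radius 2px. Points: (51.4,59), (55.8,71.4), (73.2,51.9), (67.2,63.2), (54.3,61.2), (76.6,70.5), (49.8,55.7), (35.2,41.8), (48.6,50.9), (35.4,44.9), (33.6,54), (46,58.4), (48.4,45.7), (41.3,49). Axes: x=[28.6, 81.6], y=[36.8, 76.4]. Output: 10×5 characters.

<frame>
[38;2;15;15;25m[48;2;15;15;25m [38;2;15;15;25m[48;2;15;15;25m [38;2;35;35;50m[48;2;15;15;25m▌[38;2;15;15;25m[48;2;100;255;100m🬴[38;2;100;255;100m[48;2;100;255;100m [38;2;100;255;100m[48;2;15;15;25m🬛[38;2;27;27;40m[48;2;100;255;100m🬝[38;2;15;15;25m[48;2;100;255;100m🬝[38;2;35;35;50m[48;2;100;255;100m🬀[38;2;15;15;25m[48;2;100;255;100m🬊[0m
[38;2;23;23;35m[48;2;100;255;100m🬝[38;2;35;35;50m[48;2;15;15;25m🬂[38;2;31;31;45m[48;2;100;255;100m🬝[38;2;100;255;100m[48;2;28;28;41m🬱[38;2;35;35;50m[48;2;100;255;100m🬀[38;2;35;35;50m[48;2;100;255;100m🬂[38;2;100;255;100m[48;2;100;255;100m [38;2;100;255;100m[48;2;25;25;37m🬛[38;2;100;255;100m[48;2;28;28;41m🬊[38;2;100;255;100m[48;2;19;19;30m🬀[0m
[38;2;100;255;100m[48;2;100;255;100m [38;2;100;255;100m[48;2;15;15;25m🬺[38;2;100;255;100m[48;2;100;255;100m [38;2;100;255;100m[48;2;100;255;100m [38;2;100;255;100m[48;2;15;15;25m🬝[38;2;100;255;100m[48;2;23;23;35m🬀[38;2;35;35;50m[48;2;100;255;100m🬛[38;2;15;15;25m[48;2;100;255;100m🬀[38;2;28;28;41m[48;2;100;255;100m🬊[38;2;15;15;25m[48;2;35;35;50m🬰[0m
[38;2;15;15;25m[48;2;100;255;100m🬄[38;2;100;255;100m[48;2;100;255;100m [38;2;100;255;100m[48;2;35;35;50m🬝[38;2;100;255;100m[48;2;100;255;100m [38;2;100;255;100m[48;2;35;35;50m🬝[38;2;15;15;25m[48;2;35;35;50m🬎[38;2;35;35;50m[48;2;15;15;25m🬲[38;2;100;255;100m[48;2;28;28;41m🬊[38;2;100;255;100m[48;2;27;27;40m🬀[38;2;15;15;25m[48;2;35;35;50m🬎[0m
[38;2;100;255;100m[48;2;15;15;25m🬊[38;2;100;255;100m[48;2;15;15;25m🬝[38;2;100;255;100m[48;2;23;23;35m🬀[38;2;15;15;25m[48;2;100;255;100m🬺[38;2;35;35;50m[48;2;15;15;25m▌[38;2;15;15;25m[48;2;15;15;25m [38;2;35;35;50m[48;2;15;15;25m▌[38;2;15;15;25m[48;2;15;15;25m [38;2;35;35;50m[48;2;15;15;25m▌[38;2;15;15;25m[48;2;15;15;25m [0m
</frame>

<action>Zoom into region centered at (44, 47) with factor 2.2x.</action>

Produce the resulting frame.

<frame>
[38;2;100;255;100m[48;2;100;255;100m [38;2;100;255;100m[48;2;15;15;25m🬛[38;2;35;35;50m[48;2;15;15;25m▌[38;2;15;15;25m[48;2;15;15;25m [38;2;35;35;50m[48;2;15;15;25m▌[38;2;15;15;25m[48;2;15;15;25m [38;2;100;255;100m[48;2;35;35;50m🬸[38;2;100;255;100m[48;2;15;15;25m🬝[38;2;100;255;100m[48;2;23;23;35m🬀[38;2;15;15;25m[48;2;15;15;25m [0m
[38;2;100;255;100m[48;2;19;19;30m🬁[38;2;35;35;50m[48;2;15;15;25m🬂[38;2;31;31;45m[48;2;100;255;100m🬝[38;2;35;35;50m[48;2;100;255;100m🬀[38;2;100;255;100m[48;2;28;28;41m🬱[38;2;100;255;100m[48;2;19;19;30m🬁[38;2;100;255;100m[48;2;35;35;50m🬬[38;2;100;255;100m[48;2;15;15;25m🬆[38;2;35;35;50m[48;2;15;15;25m🬕[38;2;35;35;50m[48;2;15;15;25m🬂[0m
[38;2;21;21;33m[48;2;100;255;100m🬆[38;2;100;255;100m[48;2;15;15;25m🬺[38;2;27;27;40m[48;2;100;255;100m🬬[38;2;100;255;100m[48;2;21;21;33m🬊[38;2;100;255;100m[48;2;27;27;40m🬀[38;2;21;21;33m[48;2;100;255;100m🬆[38;2;100;255;100m[48;2;15;15;25m🬺[38;2;23;23;35m[48;2;100;255;100m🬬[38;2;35;35;50m[48;2;15;15;25m🬛[38;2;15;15;25m[48;2;35;35;50m🬰[0m
[38;2;15;15;25m[48;2;100;255;100m🬄[38;2;100;255;100m[48;2;100;255;100m [38;2;27;27;40m[48;2;100;255;100m🬬[38;2;15;15;25m[48;2;35;35;50m🬎[38;2;35;35;50m[48;2;15;15;25m🬲[38;2;23;23;35m[48;2;100;255;100m🬺[38;2;100;255;100m[48;2;28;28;41m🬆[38;2;15;15;25m[48;2;35;35;50m🬎[38;2;35;35;50m[48;2;15;15;25m🬲[38;2;15;15;25m[48;2;35;35;50m🬎[0m
[38;2;15;15;25m[48;2;100;255;100m🬺[38;2;100;255;100m[48;2;15;15;25m🬆[38;2;35;35;50m[48;2;15;15;25m▌[38;2;15;15;25m[48;2;15;15;25m [38;2;35;35;50m[48;2;15;15;25m▌[38;2;15;15;25m[48;2;15;15;25m [38;2;35;35;50m[48;2;15;15;25m▌[38;2;15;15;25m[48;2;15;15;25m [38;2;35;35;50m[48;2;15;15;25m▌[38;2;15;15;25m[48;2;15;15;25m [0m
</frame>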